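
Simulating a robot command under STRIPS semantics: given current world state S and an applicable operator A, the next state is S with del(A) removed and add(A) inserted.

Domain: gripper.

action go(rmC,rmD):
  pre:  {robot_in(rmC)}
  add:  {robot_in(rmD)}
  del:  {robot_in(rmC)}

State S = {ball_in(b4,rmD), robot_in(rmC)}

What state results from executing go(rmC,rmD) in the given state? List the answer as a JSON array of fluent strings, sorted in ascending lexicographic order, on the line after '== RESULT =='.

Compute (S \ del) ∪ add:
  pre ⊆ S: {robot_in(rmC)} ⊆ S  — applicable
  S \ del = {ball_in(b4,rmD)}
  ∪ add   = {ball_in(b4,rmD), robot_in(rmD)}

== RESULT ==
["ball_in(b4,rmD)", "robot_in(rmD)"]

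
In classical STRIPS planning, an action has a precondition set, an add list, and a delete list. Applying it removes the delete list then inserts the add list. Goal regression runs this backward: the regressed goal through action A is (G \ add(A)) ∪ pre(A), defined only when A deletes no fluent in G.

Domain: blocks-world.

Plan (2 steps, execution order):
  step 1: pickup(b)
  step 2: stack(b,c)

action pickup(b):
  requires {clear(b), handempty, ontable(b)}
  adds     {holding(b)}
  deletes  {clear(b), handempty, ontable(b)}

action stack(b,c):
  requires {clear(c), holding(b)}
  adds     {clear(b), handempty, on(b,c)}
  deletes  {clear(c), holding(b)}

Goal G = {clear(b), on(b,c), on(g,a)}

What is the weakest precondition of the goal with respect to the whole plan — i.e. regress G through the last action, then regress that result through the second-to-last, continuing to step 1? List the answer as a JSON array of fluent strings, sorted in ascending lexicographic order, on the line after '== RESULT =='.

Work backward from the goal:
  through step 2 (stack(b,c)): drop {clear(b), on(b,c)}, keep {on(g,a)}, require {clear(c), holding(b)}
    → {clear(c), holding(b), on(g,a)}
  through step 1 (pickup(b)): drop {holding(b)}, keep {clear(c), on(g,a)}, require {clear(b), handempty, ontable(b)}
    → {clear(b), clear(c), handempty, on(g,a), ontable(b)}

== RESULT ==
["clear(b)", "clear(c)", "handempty", "on(g,a)", "ontable(b)"]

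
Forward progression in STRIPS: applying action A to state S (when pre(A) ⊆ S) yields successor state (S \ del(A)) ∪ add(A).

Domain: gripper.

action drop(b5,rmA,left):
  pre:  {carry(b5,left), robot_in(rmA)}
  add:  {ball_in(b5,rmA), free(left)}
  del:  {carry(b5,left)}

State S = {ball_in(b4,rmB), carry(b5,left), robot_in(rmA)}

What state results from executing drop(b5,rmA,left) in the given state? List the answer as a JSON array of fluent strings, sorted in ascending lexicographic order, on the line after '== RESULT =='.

Progress:
  pre ⊆ S: {carry(b5,left), robot_in(rmA)} ⊆ S  — applicable
  S \ del = {ball_in(b4,rmB), robot_in(rmA)}
  ∪ add   = {ball_in(b4,rmB), ball_in(b5,rmA), free(left), robot_in(rmA)}

== RESULT ==
["ball_in(b4,rmB)", "ball_in(b5,rmA)", "free(left)", "robot_in(rmA)"]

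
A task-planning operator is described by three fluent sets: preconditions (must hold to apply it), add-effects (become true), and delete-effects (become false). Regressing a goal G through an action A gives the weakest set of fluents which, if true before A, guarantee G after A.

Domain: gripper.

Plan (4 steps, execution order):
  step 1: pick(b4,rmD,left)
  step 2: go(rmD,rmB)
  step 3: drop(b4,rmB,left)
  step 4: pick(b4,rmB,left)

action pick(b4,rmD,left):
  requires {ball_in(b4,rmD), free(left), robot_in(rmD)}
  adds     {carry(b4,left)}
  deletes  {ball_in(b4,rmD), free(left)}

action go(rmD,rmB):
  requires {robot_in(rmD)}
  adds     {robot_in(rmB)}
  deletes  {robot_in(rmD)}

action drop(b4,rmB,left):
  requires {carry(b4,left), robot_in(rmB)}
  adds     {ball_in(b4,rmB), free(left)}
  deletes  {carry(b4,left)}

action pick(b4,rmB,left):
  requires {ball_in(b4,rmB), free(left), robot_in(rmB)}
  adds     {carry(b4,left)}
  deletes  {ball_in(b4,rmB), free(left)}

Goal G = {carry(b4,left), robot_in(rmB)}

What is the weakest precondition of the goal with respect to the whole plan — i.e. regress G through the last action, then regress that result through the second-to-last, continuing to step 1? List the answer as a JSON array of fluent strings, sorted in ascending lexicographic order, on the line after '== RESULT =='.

Work backward from the goal:
  through step 4 (pick(b4,rmB,left)): drop {carry(b4,left)}, keep {robot_in(rmB)}, require {ball_in(b4,rmB), free(left), robot_in(rmB)}
    → {ball_in(b4,rmB), free(left), robot_in(rmB)}
  through step 3 (drop(b4,rmB,left)): drop {ball_in(b4,rmB), free(left)}, keep {robot_in(rmB)}, require {carry(b4,left), robot_in(rmB)}
    → {carry(b4,left), robot_in(rmB)}
  through step 2 (go(rmD,rmB)): drop {robot_in(rmB)}, keep {carry(b4,left)}, require {robot_in(rmD)}
    → {carry(b4,left), robot_in(rmD)}
  through step 1 (pick(b4,rmD,left)): drop {carry(b4,left)}, keep {robot_in(rmD)}, require {ball_in(b4,rmD), free(left), robot_in(rmD)}
    → {ball_in(b4,rmD), free(left), robot_in(rmD)}

== RESULT ==
["ball_in(b4,rmD)", "free(left)", "robot_in(rmD)"]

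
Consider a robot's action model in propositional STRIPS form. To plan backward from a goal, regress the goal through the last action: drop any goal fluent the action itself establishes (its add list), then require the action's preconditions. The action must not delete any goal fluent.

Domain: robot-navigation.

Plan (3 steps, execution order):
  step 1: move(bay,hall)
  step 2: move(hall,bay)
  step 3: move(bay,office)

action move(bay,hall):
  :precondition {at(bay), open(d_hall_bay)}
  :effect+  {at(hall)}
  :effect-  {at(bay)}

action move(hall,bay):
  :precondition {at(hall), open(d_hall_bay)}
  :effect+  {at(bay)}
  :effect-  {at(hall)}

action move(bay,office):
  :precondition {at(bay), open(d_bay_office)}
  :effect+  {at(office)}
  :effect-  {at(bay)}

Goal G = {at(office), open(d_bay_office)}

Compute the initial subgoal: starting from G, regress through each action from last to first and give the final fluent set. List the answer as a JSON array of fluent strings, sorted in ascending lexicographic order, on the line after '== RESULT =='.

Regress step by step:
  through step 3 (move(bay,office)): drop {at(office)}, keep {open(d_bay_office)}, require {at(bay), open(d_bay_office)}
    → {at(bay), open(d_bay_office)}
  through step 2 (move(hall,bay)): drop {at(bay)}, keep {open(d_bay_office)}, require {at(hall), open(d_hall_bay)}
    → {at(hall), open(d_bay_office), open(d_hall_bay)}
  through step 1 (move(bay,hall)): drop {at(hall)}, keep {open(d_bay_office), open(d_hall_bay)}, require {at(bay), open(d_hall_bay)}
    → {at(bay), open(d_bay_office), open(d_hall_bay)}

== RESULT ==
["at(bay)", "open(d_bay_office)", "open(d_hall_bay)"]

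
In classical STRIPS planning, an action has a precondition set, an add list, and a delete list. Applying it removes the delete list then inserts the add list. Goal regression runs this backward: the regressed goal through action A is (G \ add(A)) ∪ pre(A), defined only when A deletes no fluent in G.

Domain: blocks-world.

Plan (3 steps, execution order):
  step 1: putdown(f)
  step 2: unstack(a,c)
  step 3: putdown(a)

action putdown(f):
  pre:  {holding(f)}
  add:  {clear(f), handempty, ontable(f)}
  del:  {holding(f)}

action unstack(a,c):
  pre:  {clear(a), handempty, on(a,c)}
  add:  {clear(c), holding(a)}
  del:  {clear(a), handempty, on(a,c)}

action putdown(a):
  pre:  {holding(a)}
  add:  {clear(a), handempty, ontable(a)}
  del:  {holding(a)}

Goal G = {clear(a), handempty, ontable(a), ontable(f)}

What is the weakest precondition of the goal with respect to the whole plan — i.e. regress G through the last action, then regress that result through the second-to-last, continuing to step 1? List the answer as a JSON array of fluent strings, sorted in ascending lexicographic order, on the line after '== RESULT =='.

Regress step by step:
  through step 3 (putdown(a)): drop {clear(a), handempty, ontable(a)}, keep {ontable(f)}, require {holding(a)}
    → {holding(a), ontable(f)}
  through step 2 (unstack(a,c)): drop {holding(a)}, keep {ontable(f)}, require {clear(a), handempty, on(a,c)}
    → {clear(a), handempty, on(a,c), ontable(f)}
  through step 1 (putdown(f)): drop {handempty, ontable(f)}, keep {clear(a), on(a,c)}, require {holding(f)}
    → {clear(a), holding(f), on(a,c)}

== RESULT ==
["clear(a)", "holding(f)", "on(a,c)"]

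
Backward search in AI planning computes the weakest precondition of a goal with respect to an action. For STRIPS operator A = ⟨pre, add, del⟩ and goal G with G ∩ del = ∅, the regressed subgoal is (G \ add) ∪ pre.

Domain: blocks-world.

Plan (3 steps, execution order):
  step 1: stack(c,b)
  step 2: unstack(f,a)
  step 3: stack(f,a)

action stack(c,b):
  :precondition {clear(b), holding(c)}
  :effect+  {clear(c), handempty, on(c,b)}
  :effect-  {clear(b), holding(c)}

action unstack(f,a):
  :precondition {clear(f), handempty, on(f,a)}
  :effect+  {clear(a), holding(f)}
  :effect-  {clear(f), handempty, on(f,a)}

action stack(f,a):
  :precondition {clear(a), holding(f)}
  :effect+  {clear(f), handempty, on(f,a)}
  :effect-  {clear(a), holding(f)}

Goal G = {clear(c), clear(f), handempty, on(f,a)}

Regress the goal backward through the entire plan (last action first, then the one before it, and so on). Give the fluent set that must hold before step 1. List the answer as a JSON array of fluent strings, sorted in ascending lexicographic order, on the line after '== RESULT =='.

Regress step by step:
  through step 3 (stack(f,a)): drop {clear(f), handempty, on(f,a)}, keep {clear(c)}, require {clear(a), holding(f)}
    → {clear(a), clear(c), holding(f)}
  through step 2 (unstack(f,a)): drop {clear(a), holding(f)}, keep {clear(c)}, require {clear(f), handempty, on(f,a)}
    → {clear(c), clear(f), handempty, on(f,a)}
  through step 1 (stack(c,b)): drop {clear(c), handempty}, keep {clear(f), on(f,a)}, require {clear(b), holding(c)}
    → {clear(b), clear(f), holding(c), on(f,a)}

== RESULT ==
["clear(b)", "clear(f)", "holding(c)", "on(f,a)"]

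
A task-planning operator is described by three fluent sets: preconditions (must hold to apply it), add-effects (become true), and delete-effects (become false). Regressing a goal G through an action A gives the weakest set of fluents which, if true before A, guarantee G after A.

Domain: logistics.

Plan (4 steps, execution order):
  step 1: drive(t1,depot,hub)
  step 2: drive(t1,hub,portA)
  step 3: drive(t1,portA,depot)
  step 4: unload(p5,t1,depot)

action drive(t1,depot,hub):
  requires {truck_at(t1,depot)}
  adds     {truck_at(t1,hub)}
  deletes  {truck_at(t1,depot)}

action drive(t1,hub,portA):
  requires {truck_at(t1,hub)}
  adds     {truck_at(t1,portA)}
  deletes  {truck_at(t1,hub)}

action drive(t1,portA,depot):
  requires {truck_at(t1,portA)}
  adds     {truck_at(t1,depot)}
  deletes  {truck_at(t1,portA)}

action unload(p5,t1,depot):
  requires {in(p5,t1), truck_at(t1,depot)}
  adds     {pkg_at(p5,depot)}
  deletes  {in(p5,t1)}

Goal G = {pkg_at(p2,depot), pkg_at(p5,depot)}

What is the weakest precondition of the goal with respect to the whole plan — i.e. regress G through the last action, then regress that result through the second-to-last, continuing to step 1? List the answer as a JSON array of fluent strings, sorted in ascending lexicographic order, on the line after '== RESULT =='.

Regress step by step:
  through step 4 (unload(p5,t1,depot)): drop {pkg_at(p5,depot)}, keep {pkg_at(p2,depot)}, require {in(p5,t1), truck_at(t1,depot)}
    → {in(p5,t1), pkg_at(p2,depot), truck_at(t1,depot)}
  through step 3 (drive(t1,portA,depot)): drop {truck_at(t1,depot)}, keep {in(p5,t1), pkg_at(p2,depot)}, require {truck_at(t1,portA)}
    → {in(p5,t1), pkg_at(p2,depot), truck_at(t1,portA)}
  through step 2 (drive(t1,hub,portA)): drop {truck_at(t1,portA)}, keep {in(p5,t1), pkg_at(p2,depot)}, require {truck_at(t1,hub)}
    → {in(p5,t1), pkg_at(p2,depot), truck_at(t1,hub)}
  through step 1 (drive(t1,depot,hub)): drop {truck_at(t1,hub)}, keep {in(p5,t1), pkg_at(p2,depot)}, require {truck_at(t1,depot)}
    → {in(p5,t1), pkg_at(p2,depot), truck_at(t1,depot)}

== RESULT ==
["in(p5,t1)", "pkg_at(p2,depot)", "truck_at(t1,depot)"]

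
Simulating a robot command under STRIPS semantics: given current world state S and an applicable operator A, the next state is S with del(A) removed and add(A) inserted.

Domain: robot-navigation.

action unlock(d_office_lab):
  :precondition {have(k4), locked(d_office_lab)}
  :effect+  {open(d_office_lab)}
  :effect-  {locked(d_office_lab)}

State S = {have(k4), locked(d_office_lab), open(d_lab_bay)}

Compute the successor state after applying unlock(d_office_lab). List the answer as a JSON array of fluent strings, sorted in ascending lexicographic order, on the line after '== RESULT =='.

Compute (S \ del) ∪ add:
  pre ⊆ S: {have(k4), locked(d_office_lab)} ⊆ S  — applicable
  S \ del = {have(k4), open(d_lab_bay)}
  ∪ add   = {have(k4), open(d_lab_bay), open(d_office_lab)}

== RESULT ==
["have(k4)", "open(d_lab_bay)", "open(d_office_lab)"]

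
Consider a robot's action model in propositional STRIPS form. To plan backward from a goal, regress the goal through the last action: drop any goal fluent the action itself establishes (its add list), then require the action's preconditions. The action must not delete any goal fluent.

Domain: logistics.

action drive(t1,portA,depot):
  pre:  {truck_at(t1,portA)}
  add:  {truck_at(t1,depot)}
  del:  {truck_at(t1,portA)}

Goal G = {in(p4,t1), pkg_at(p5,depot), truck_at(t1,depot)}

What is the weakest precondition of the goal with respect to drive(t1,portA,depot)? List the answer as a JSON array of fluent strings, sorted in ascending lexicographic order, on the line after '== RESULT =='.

Regress:
  G ∩ del = {}  (empty — regression defined)
  G \ add = {in(p4,t1), pkg_at(p5,depot), truck_at(t1,depot)} \ {truck_at(t1,depot)} = {in(p4,t1), pkg_at(p5,depot)}
  ∪ pre   = {in(p4,t1), pkg_at(p5,depot)} ∪ {truck_at(t1,portA)}
          = {in(p4,t1), pkg_at(p5,depot), truck_at(t1,portA)}

== RESULT ==
["in(p4,t1)", "pkg_at(p5,depot)", "truck_at(t1,portA)"]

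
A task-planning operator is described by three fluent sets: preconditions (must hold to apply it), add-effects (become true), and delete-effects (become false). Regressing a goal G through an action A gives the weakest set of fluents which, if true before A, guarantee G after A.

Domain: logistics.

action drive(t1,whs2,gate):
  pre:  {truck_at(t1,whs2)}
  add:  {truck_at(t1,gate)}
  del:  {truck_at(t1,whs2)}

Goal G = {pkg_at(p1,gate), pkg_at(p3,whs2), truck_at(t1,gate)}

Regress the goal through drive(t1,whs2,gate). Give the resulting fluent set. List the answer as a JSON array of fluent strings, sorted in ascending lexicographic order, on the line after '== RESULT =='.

Compute (G \ add) ∪ pre:
  G ∩ del = {}  (empty — regression defined)
  G \ add = {pkg_at(p1,gate), pkg_at(p3,whs2), truck_at(t1,gate)} \ {truck_at(t1,gate)} = {pkg_at(p1,gate), pkg_at(p3,whs2)}
  ∪ pre   = {pkg_at(p1,gate), pkg_at(p3,whs2)} ∪ {truck_at(t1,whs2)}
          = {pkg_at(p1,gate), pkg_at(p3,whs2), truck_at(t1,whs2)}

== RESULT ==
["pkg_at(p1,gate)", "pkg_at(p3,whs2)", "truck_at(t1,whs2)"]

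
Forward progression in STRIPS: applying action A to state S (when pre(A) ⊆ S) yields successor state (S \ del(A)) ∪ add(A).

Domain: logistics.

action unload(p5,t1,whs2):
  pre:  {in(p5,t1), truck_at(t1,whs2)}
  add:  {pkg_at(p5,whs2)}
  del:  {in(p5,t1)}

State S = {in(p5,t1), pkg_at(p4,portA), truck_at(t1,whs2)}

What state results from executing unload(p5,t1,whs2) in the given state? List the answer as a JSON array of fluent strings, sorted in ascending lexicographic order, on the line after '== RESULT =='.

Progress:
  pre ⊆ S: {in(p5,t1), truck_at(t1,whs2)} ⊆ S  — applicable
  S \ del = {pkg_at(p4,portA), truck_at(t1,whs2)}
  ∪ add   = {pkg_at(p4,portA), pkg_at(p5,whs2), truck_at(t1,whs2)}

== RESULT ==
["pkg_at(p4,portA)", "pkg_at(p5,whs2)", "truck_at(t1,whs2)"]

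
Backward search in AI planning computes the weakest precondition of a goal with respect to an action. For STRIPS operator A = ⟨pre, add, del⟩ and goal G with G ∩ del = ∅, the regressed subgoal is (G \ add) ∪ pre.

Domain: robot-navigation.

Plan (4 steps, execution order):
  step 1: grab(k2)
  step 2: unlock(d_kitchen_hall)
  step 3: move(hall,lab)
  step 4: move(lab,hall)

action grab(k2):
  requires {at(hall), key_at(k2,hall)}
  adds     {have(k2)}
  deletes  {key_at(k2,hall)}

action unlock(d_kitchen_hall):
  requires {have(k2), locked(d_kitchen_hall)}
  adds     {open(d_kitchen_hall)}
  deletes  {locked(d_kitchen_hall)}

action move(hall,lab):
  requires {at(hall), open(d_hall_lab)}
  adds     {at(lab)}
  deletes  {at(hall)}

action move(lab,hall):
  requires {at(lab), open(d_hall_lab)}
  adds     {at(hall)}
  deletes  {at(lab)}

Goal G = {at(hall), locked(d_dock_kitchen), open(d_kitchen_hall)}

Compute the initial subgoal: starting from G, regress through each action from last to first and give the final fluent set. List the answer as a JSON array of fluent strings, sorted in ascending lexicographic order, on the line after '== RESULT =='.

Regress step by step:
  through step 4 (move(lab,hall)): drop {at(hall)}, keep {locked(d_dock_kitchen), open(d_kitchen_hall)}, require {at(lab), open(d_hall_lab)}
    → {at(lab), locked(d_dock_kitchen), open(d_hall_lab), open(d_kitchen_hall)}
  through step 3 (move(hall,lab)): drop {at(lab)}, keep {locked(d_dock_kitchen), open(d_hall_lab), open(d_kitchen_hall)}, require {at(hall), open(d_hall_lab)}
    → {at(hall), locked(d_dock_kitchen), open(d_hall_lab), open(d_kitchen_hall)}
  through step 2 (unlock(d_kitchen_hall)): drop {open(d_kitchen_hall)}, keep {at(hall), locked(d_dock_kitchen), open(d_hall_lab)}, require {have(k2), locked(d_kitchen_hall)}
    → {at(hall), have(k2), locked(d_dock_kitchen), locked(d_kitchen_hall), open(d_hall_lab)}
  through step 1 (grab(k2)): drop {have(k2)}, keep {at(hall), locked(d_dock_kitchen), locked(d_kitchen_hall), open(d_hall_lab)}, require {at(hall), key_at(k2,hall)}
    → {at(hall), key_at(k2,hall), locked(d_dock_kitchen), locked(d_kitchen_hall), open(d_hall_lab)}

== RESULT ==
["at(hall)", "key_at(k2,hall)", "locked(d_dock_kitchen)", "locked(d_kitchen_hall)", "open(d_hall_lab)"]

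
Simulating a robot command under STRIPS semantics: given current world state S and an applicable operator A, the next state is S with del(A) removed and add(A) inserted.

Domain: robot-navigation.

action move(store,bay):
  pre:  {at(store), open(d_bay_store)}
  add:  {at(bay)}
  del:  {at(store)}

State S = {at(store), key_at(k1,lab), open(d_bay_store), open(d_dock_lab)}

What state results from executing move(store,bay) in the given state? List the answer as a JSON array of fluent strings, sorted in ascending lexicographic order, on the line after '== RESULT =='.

Progress:
  pre ⊆ S: {at(store), open(d_bay_store)} ⊆ S  — applicable
  S \ del = {key_at(k1,lab), open(d_bay_store), open(d_dock_lab)}
  ∪ add   = {at(bay), key_at(k1,lab), open(d_bay_store), open(d_dock_lab)}

== RESULT ==
["at(bay)", "key_at(k1,lab)", "open(d_bay_store)", "open(d_dock_lab)"]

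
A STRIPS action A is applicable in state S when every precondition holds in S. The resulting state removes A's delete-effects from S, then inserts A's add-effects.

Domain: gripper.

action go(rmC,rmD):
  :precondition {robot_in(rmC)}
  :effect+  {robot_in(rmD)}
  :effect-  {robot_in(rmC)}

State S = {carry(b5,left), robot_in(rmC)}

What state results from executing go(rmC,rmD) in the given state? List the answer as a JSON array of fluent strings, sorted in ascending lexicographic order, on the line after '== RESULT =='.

Compute (S \ del) ∪ add:
  pre ⊆ S: {robot_in(rmC)} ⊆ S  — applicable
  S \ del = {carry(b5,left)}
  ∪ add   = {carry(b5,left), robot_in(rmD)}

== RESULT ==
["carry(b5,left)", "robot_in(rmD)"]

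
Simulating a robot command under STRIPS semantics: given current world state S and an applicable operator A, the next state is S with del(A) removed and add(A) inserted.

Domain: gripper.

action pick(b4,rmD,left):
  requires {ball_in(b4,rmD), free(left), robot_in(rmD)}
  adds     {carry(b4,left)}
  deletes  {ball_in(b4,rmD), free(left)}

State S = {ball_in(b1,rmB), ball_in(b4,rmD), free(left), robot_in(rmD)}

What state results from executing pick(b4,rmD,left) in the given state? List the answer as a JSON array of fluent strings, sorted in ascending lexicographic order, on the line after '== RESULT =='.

Progress:
  pre ⊆ S: {ball_in(b4,rmD), free(left), robot_in(rmD)} ⊆ S  — applicable
  S \ del = {ball_in(b1,rmB), robot_in(rmD)}
  ∪ add   = {ball_in(b1,rmB), carry(b4,left), robot_in(rmD)}

== RESULT ==
["ball_in(b1,rmB)", "carry(b4,left)", "robot_in(rmD)"]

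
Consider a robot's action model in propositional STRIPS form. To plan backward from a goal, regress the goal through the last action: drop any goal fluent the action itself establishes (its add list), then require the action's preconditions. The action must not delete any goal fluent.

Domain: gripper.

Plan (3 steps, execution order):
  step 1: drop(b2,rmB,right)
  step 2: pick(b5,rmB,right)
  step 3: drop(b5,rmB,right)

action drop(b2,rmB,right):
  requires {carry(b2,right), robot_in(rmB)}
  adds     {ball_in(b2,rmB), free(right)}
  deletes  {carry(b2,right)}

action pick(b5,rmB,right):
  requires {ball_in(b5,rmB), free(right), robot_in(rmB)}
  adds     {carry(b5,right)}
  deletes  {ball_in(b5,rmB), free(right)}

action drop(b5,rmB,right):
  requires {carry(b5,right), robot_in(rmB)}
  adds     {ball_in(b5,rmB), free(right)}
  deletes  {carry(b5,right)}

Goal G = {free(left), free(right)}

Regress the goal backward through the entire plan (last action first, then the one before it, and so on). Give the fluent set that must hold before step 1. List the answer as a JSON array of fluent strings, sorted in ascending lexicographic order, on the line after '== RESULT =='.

Regress step by step:
  through step 3 (drop(b5,rmB,right)): drop {free(right)}, keep {free(left)}, require {carry(b5,right), robot_in(rmB)}
    → {carry(b5,right), free(left), robot_in(rmB)}
  through step 2 (pick(b5,rmB,right)): drop {carry(b5,right)}, keep {free(left), robot_in(rmB)}, require {ball_in(b5,rmB), free(right), robot_in(rmB)}
    → {ball_in(b5,rmB), free(left), free(right), robot_in(rmB)}
  through step 1 (drop(b2,rmB,right)): drop {free(right)}, keep {ball_in(b5,rmB), free(left), robot_in(rmB)}, require {carry(b2,right), robot_in(rmB)}
    → {ball_in(b5,rmB), carry(b2,right), free(left), robot_in(rmB)}

== RESULT ==
["ball_in(b5,rmB)", "carry(b2,right)", "free(left)", "robot_in(rmB)"]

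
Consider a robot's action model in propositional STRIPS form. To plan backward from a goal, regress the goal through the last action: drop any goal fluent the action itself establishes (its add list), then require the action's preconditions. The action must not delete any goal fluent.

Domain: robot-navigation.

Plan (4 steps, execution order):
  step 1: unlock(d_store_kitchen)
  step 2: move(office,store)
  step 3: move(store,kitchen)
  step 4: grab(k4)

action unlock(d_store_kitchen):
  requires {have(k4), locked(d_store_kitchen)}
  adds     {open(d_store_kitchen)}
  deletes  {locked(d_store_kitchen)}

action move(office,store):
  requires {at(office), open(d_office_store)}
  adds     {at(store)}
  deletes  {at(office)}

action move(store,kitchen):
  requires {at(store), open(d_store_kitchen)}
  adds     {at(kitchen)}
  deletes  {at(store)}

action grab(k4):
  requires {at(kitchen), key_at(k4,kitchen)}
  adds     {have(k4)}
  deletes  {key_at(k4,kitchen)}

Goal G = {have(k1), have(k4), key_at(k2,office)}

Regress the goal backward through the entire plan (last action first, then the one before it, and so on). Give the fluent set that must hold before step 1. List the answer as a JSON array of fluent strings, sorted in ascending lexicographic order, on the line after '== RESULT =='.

Work backward from the goal:
  through step 4 (grab(k4)): drop {have(k4)}, keep {have(k1), key_at(k2,office)}, require {at(kitchen), key_at(k4,kitchen)}
    → {at(kitchen), have(k1), key_at(k2,office), key_at(k4,kitchen)}
  through step 3 (move(store,kitchen)): drop {at(kitchen)}, keep {have(k1), key_at(k2,office), key_at(k4,kitchen)}, require {at(store), open(d_store_kitchen)}
    → {at(store), have(k1), key_at(k2,office), key_at(k4,kitchen), open(d_store_kitchen)}
  through step 2 (move(office,store)): drop {at(store)}, keep {have(k1), key_at(k2,office), key_at(k4,kitchen), open(d_store_kitchen)}, require {at(office), open(d_office_store)}
    → {at(office), have(k1), key_at(k2,office), key_at(k4,kitchen), open(d_office_store), open(d_store_kitchen)}
  through step 1 (unlock(d_store_kitchen)): drop {open(d_store_kitchen)}, keep {at(office), have(k1), key_at(k2,office), key_at(k4,kitchen), open(d_office_store)}, require {have(k4), locked(d_store_kitchen)}
    → {at(office), have(k1), have(k4), key_at(k2,office), key_at(k4,kitchen), locked(d_store_kitchen), open(d_office_store)}

== RESULT ==
["at(office)", "have(k1)", "have(k4)", "key_at(k2,office)", "key_at(k4,kitchen)", "locked(d_store_kitchen)", "open(d_office_store)"]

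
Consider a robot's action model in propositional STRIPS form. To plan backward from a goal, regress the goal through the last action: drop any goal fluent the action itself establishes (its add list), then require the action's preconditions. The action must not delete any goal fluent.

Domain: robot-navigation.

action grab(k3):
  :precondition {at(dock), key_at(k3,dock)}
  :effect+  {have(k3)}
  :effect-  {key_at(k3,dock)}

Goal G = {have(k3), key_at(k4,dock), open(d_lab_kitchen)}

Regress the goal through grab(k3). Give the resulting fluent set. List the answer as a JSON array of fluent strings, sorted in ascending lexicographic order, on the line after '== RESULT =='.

Compute (G \ add) ∪ pre:
  G ∩ del = {}  (empty — regression defined)
  G \ add = {have(k3), key_at(k4,dock), open(d_lab_kitchen)} \ {have(k3)} = {key_at(k4,dock), open(d_lab_kitchen)}
  ∪ pre   = {key_at(k4,dock), open(d_lab_kitchen)} ∪ {at(dock), key_at(k3,dock)}
          = {at(dock), key_at(k3,dock), key_at(k4,dock), open(d_lab_kitchen)}

== RESULT ==
["at(dock)", "key_at(k3,dock)", "key_at(k4,dock)", "open(d_lab_kitchen)"]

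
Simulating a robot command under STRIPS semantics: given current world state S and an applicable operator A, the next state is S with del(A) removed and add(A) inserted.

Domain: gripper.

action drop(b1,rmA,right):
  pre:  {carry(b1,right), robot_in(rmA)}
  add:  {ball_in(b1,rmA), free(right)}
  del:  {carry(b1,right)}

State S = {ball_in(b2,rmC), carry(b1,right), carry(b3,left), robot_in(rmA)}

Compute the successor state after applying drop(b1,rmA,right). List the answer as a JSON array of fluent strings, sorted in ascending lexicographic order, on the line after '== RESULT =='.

Progress:
  pre ⊆ S: {carry(b1,right), robot_in(rmA)} ⊆ S  — applicable
  S \ del = {ball_in(b2,rmC), carry(b3,left), robot_in(rmA)}
  ∪ add   = {ball_in(b1,rmA), ball_in(b2,rmC), carry(b3,left), free(right), robot_in(rmA)}

== RESULT ==
["ball_in(b1,rmA)", "ball_in(b2,rmC)", "carry(b3,left)", "free(right)", "robot_in(rmA)"]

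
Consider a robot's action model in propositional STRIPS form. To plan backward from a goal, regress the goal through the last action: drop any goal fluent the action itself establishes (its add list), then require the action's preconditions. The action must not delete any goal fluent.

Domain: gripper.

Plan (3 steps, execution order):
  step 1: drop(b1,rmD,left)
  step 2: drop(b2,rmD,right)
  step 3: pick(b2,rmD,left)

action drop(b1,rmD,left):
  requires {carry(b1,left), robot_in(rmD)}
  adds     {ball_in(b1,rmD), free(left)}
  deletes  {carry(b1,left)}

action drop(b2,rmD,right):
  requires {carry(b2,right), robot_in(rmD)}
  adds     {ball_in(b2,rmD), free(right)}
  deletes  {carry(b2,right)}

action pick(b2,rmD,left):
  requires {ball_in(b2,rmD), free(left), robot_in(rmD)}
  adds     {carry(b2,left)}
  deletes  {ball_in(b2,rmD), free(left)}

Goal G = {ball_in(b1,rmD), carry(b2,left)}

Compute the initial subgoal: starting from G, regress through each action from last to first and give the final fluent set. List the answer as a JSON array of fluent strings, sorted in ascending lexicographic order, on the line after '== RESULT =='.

Regress step by step:
  through step 3 (pick(b2,rmD,left)): drop {carry(b2,left)}, keep {ball_in(b1,rmD)}, require {ball_in(b2,rmD), free(left), robot_in(rmD)}
    → {ball_in(b1,rmD), ball_in(b2,rmD), free(left), robot_in(rmD)}
  through step 2 (drop(b2,rmD,right)): drop {ball_in(b2,rmD)}, keep {ball_in(b1,rmD), free(left), robot_in(rmD)}, require {carry(b2,right), robot_in(rmD)}
    → {ball_in(b1,rmD), carry(b2,right), free(left), robot_in(rmD)}
  through step 1 (drop(b1,rmD,left)): drop {ball_in(b1,rmD), free(left)}, keep {carry(b2,right), robot_in(rmD)}, require {carry(b1,left), robot_in(rmD)}
    → {carry(b1,left), carry(b2,right), robot_in(rmD)}

== RESULT ==
["carry(b1,left)", "carry(b2,right)", "robot_in(rmD)"]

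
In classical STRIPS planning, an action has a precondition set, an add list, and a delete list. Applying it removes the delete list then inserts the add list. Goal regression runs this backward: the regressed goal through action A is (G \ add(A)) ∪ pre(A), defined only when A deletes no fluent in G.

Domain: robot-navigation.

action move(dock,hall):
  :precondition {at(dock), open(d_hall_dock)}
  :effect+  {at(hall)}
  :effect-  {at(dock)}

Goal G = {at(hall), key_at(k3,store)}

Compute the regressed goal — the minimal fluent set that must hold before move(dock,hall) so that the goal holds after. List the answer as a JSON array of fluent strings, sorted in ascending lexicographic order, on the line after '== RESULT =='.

Compute (G \ add) ∪ pre:
  G ∩ del = {}  (empty — regression defined)
  G \ add = {at(hall), key_at(k3,store)} \ {at(hall)} = {key_at(k3,store)}
  ∪ pre   = {key_at(k3,store)} ∪ {at(dock), open(d_hall_dock)}
          = {at(dock), key_at(k3,store), open(d_hall_dock)}

== RESULT ==
["at(dock)", "key_at(k3,store)", "open(d_hall_dock)"]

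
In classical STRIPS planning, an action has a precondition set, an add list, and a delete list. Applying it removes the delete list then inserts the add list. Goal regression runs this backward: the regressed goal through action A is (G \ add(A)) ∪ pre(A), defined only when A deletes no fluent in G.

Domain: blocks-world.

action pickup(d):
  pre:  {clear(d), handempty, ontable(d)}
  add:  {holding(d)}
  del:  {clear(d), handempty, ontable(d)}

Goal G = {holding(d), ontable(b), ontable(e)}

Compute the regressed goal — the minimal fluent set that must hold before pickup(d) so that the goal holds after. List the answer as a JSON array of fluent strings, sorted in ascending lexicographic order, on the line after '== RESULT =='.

Compute (G \ add) ∪ pre:
  G ∩ del = {}  (empty — regression defined)
  G \ add = {holding(d), ontable(b), ontable(e)} \ {holding(d)} = {ontable(b), ontable(e)}
  ∪ pre   = {ontable(b), ontable(e)} ∪ {clear(d), handempty, ontable(d)}
          = {clear(d), handempty, ontable(b), ontable(d), ontable(e)}

== RESULT ==
["clear(d)", "handempty", "ontable(b)", "ontable(d)", "ontable(e)"]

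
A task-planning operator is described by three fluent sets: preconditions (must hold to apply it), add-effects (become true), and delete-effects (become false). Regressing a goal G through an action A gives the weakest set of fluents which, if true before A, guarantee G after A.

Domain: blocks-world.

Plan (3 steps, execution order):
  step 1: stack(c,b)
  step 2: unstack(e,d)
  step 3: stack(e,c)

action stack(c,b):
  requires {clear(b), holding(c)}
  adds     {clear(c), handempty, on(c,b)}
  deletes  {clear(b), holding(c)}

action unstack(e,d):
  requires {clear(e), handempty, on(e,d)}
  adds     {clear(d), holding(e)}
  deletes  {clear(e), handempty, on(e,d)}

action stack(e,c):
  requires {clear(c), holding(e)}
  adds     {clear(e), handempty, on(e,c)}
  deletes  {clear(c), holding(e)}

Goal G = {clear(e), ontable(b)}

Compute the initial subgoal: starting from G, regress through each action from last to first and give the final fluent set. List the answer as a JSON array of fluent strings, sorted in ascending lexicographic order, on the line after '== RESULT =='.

Regress step by step:
  through step 3 (stack(e,c)): drop {clear(e)}, keep {ontable(b)}, require {clear(c), holding(e)}
    → {clear(c), holding(e), ontable(b)}
  through step 2 (unstack(e,d)): drop {holding(e)}, keep {clear(c), ontable(b)}, require {clear(e), handempty, on(e,d)}
    → {clear(c), clear(e), handempty, on(e,d), ontable(b)}
  through step 1 (stack(c,b)): drop {clear(c), handempty}, keep {clear(e), on(e,d), ontable(b)}, require {clear(b), holding(c)}
    → {clear(b), clear(e), holding(c), on(e,d), ontable(b)}

== RESULT ==
["clear(b)", "clear(e)", "holding(c)", "on(e,d)", "ontable(b)"]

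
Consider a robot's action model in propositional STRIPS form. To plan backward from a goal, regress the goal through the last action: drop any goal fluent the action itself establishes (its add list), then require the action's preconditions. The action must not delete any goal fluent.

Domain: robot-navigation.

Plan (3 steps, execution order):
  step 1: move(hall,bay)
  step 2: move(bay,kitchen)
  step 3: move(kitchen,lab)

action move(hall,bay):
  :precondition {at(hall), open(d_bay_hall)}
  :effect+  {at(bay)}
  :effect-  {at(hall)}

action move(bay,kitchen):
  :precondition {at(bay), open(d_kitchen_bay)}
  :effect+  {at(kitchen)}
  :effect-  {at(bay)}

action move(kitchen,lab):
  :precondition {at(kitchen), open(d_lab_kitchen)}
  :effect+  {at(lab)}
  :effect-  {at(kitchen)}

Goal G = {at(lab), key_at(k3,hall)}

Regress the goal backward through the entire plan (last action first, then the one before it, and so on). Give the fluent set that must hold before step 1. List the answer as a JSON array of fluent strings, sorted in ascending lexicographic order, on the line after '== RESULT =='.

Regress step by step:
  through step 3 (move(kitchen,lab)): drop {at(lab)}, keep {key_at(k3,hall)}, require {at(kitchen), open(d_lab_kitchen)}
    → {at(kitchen), key_at(k3,hall), open(d_lab_kitchen)}
  through step 2 (move(bay,kitchen)): drop {at(kitchen)}, keep {key_at(k3,hall), open(d_lab_kitchen)}, require {at(bay), open(d_kitchen_bay)}
    → {at(bay), key_at(k3,hall), open(d_kitchen_bay), open(d_lab_kitchen)}
  through step 1 (move(hall,bay)): drop {at(bay)}, keep {key_at(k3,hall), open(d_kitchen_bay), open(d_lab_kitchen)}, require {at(hall), open(d_bay_hall)}
    → {at(hall), key_at(k3,hall), open(d_bay_hall), open(d_kitchen_bay), open(d_lab_kitchen)}

== RESULT ==
["at(hall)", "key_at(k3,hall)", "open(d_bay_hall)", "open(d_kitchen_bay)", "open(d_lab_kitchen)"]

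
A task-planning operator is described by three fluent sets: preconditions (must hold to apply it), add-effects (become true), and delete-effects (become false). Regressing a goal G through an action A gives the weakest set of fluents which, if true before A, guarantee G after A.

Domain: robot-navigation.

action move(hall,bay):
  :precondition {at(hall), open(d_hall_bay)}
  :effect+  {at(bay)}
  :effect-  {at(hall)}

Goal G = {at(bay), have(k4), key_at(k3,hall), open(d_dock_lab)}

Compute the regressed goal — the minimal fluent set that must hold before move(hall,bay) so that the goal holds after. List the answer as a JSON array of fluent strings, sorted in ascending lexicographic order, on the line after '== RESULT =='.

Regress:
  G ∩ del = {}  (empty — regression defined)
  G \ add = {at(bay), have(k4), key_at(k3,hall), open(d_dock_lab)} \ {at(bay)} = {have(k4), key_at(k3,hall), open(d_dock_lab)}
  ∪ pre   = {have(k4), key_at(k3,hall), open(d_dock_lab)} ∪ {at(hall), open(d_hall_bay)}
          = {at(hall), have(k4), key_at(k3,hall), open(d_dock_lab), open(d_hall_bay)}

== RESULT ==
["at(hall)", "have(k4)", "key_at(k3,hall)", "open(d_dock_lab)", "open(d_hall_bay)"]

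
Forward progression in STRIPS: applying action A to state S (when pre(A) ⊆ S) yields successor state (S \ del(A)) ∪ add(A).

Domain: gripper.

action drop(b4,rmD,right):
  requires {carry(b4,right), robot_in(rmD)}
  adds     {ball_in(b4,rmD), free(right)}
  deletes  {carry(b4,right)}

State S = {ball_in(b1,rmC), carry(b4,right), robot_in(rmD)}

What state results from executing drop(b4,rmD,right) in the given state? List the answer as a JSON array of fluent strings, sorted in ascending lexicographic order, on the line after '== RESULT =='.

Progress:
  pre ⊆ S: {carry(b4,right), robot_in(rmD)} ⊆ S  — applicable
  S \ del = {ball_in(b1,rmC), robot_in(rmD)}
  ∪ add   = {ball_in(b1,rmC), ball_in(b4,rmD), free(right), robot_in(rmD)}

== RESULT ==
["ball_in(b1,rmC)", "ball_in(b4,rmD)", "free(right)", "robot_in(rmD)"]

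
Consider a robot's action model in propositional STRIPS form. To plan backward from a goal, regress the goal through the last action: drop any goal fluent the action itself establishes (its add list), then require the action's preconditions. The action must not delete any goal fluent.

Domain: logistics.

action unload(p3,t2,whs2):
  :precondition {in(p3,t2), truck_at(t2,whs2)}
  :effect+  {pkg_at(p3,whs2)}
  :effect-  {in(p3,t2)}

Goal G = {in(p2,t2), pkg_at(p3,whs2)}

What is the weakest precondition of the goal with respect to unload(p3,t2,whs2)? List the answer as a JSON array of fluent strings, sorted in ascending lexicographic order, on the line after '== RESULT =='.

Compute (G \ add) ∪ pre:
  G ∩ del = {}  (empty — regression defined)
  G \ add = {in(p2,t2), pkg_at(p3,whs2)} \ {pkg_at(p3,whs2)} = {in(p2,t2)}
  ∪ pre   = {in(p2,t2)} ∪ {in(p3,t2), truck_at(t2,whs2)}
          = {in(p2,t2), in(p3,t2), truck_at(t2,whs2)}

== RESULT ==
["in(p2,t2)", "in(p3,t2)", "truck_at(t2,whs2)"]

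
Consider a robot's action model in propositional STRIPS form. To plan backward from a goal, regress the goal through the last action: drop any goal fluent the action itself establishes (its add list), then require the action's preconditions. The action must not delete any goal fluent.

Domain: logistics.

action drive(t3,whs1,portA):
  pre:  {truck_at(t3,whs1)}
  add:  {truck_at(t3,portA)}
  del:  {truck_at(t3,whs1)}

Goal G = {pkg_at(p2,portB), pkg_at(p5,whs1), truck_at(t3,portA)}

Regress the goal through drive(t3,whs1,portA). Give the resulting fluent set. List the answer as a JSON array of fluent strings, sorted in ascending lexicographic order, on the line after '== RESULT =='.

Compute (G \ add) ∪ pre:
  G ∩ del = {}  (empty — regression defined)
  G \ add = {pkg_at(p2,portB), pkg_at(p5,whs1), truck_at(t3,portA)} \ {truck_at(t3,portA)} = {pkg_at(p2,portB), pkg_at(p5,whs1)}
  ∪ pre   = {pkg_at(p2,portB), pkg_at(p5,whs1)} ∪ {truck_at(t3,whs1)}
          = {pkg_at(p2,portB), pkg_at(p5,whs1), truck_at(t3,whs1)}

== RESULT ==
["pkg_at(p2,portB)", "pkg_at(p5,whs1)", "truck_at(t3,whs1)"]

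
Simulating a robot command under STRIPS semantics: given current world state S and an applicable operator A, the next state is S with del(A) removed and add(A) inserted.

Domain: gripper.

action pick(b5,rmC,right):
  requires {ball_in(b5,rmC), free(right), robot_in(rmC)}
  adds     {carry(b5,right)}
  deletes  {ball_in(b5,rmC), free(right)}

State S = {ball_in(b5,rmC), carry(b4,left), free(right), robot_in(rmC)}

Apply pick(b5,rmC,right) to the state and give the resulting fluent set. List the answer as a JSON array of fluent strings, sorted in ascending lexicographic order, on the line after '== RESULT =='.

Compute (S \ del) ∪ add:
  pre ⊆ S: {ball_in(b5,rmC), free(right), robot_in(rmC)} ⊆ S  — applicable
  S \ del = {carry(b4,left), robot_in(rmC)}
  ∪ add   = {carry(b4,left), carry(b5,right), robot_in(rmC)}

== RESULT ==
["carry(b4,left)", "carry(b5,right)", "robot_in(rmC)"]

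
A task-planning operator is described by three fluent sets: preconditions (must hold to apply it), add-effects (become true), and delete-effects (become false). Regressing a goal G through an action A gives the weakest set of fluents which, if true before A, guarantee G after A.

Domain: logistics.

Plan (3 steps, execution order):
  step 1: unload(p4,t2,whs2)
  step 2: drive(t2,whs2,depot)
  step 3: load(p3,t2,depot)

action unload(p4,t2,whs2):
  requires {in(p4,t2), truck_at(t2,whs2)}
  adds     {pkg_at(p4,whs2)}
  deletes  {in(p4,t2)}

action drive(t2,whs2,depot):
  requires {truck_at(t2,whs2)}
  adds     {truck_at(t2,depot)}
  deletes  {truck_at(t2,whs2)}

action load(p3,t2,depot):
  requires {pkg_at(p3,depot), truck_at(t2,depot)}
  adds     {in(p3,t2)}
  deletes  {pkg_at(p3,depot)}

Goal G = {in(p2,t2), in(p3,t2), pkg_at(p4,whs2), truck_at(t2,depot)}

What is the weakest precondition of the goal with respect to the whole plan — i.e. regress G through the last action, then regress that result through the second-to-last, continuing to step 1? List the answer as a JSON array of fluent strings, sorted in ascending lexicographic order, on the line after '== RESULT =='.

Work backward from the goal:
  through step 3 (load(p3,t2,depot)): drop {in(p3,t2)}, keep {in(p2,t2), pkg_at(p4,whs2), truck_at(t2,depot)}, require {pkg_at(p3,depot), truck_at(t2,depot)}
    → {in(p2,t2), pkg_at(p3,depot), pkg_at(p4,whs2), truck_at(t2,depot)}
  through step 2 (drive(t2,whs2,depot)): drop {truck_at(t2,depot)}, keep {in(p2,t2), pkg_at(p3,depot), pkg_at(p4,whs2)}, require {truck_at(t2,whs2)}
    → {in(p2,t2), pkg_at(p3,depot), pkg_at(p4,whs2), truck_at(t2,whs2)}
  through step 1 (unload(p4,t2,whs2)): drop {pkg_at(p4,whs2)}, keep {in(p2,t2), pkg_at(p3,depot), truck_at(t2,whs2)}, require {in(p4,t2), truck_at(t2,whs2)}
    → {in(p2,t2), in(p4,t2), pkg_at(p3,depot), truck_at(t2,whs2)}

== RESULT ==
["in(p2,t2)", "in(p4,t2)", "pkg_at(p3,depot)", "truck_at(t2,whs2)"]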